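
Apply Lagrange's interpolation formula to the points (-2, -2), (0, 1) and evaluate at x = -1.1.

Lagrange interpolation formula:
P(x) = Σ yᵢ × Lᵢ(x)
where Lᵢ(x) = Π_{j≠i} (x - xⱼ)/(xᵢ - xⱼ)

L_0(-1.1) = (-1.1 - 0)/(-2 - 0) = 0.550000
L_1(-1.1) = (-1.1 - (-2))/(0 - (-2)) = 0.450000

P(-1.1) = (-2)×L_0(-1.1) + 1×L_1(-1.1)
P(-1.1) = -0.650000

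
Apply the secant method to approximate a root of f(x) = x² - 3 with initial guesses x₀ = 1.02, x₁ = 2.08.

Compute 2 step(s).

f(x) = x² - 3
x₀ = 1.02, x₁ = 2.08

Secant formula: x_{n+1} = x_n - f(x_n)(x_n - x_{n-1})/(f(x_n) - f(x_{n-1}))

Iteration 1:
  f(1.020000) = -1.959600
  f(2.080000) = 1.326400
  x_2 = 2.080000 - 1.326400×(2.080000 - 1.020000)/(1.326400 - (-1.959600))
       = 1.652129
Iteration 2:
  f(2.080000) = 1.326400
  f(1.652129) = -0.270470
  x_3 = 1.652129 - (-0.270470)×(1.652129 - 2.080000)/(-0.270470 - 1.326400)
       = 1.724600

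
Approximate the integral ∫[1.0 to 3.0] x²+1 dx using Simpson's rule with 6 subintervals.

f(x) = x²+1
a = 1.0, b = 3.0, n = 6
h = (b - a)/n = 0.333333

Simpson's rule: (h/3)[f(x₀) + 4f(x₁) + 2f(x₂) + ... + f(xₙ)]

x_0 = 1.0000, f(x_0) = 2.000000, coefficient = 1
x_1 = 1.3333, f(x_1) = 2.777778, coefficient = 4
x_2 = 1.6667, f(x_2) = 3.777778, coefficient = 2
x_3 = 2.0000, f(x_3) = 5.000000, coefficient = 4
x_4 = 2.3333, f(x_4) = 6.444444, coefficient = 2
x_5 = 2.6667, f(x_5) = 8.111111, coefficient = 4
x_6 = 3.0000, f(x_6) = 10.000000, coefficient = 1

I ≈ (0.333333/3) × 96.000000 = 10.666667
Exact value: 10.666667
Error: 0.000000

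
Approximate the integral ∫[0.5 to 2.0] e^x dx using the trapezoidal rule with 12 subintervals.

f(x) = e^x
a = 0.5, b = 2.0, n = 12
h = (b - a)/n = 0.125000

Trapezoidal rule: (h/2)[f(x₀) + 2f(x₁) + 2f(x₂) + ... + f(xₙ)]

x_0 = 0.5000, f(x_0) = 1.648721, coefficient = 1
x_1 = 0.6250, f(x_1) = 1.868246, coefficient = 2
x_2 = 0.7500, f(x_2) = 2.117000, coefficient = 2
x_3 = 0.8750, f(x_3) = 2.398875, coefficient = 2
x_4 = 1.0000, f(x_4) = 2.718282, coefficient = 2
x_5 = 1.1250, f(x_5) = 3.080217, coefficient = 2
x_6 = 1.2500, f(x_6) = 3.490343, coefficient = 2
x_7 = 1.3750, f(x_7) = 3.955077, coefficient = 2
x_8 = 1.5000, f(x_8) = 4.481689, coefficient = 2
x_9 = 1.6250, f(x_9) = 5.078419, coefficient = 2
x_10 = 1.7500, f(x_10) = 5.754603, coefficient = 2
x_11 = 1.8750, f(x_11) = 6.520819, coefficient = 2
x_12 = 2.0000, f(x_12) = 7.389056, coefficient = 1

I ≈ (0.125000/2) × 91.964916 = 5.747807
Exact value: 5.740335
Error: 0.007472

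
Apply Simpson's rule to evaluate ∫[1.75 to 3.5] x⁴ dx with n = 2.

f(x) = x⁴
a = 1.75, b = 3.5, n = 2
h = (b - a)/n = 0.875000

Simpson's rule: (h/3)[f(x₀) + 4f(x₁) + 2f(x₂) + ... + f(xₙ)]

x_0 = 1.7500, f(x_0) = 9.378906, coefficient = 1
x_1 = 2.6250, f(x_1) = 47.480713, coefficient = 4
x_2 = 3.5000, f(x_2) = 150.062500, coefficient = 1

I ≈ (0.875000/3) × 349.364258 = 101.897909
Exact value: 101.761133
Error: 0.136776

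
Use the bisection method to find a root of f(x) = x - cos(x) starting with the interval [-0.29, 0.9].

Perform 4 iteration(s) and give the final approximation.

f(x) = x - cos(x)
Initial interval: [-0.29, 0.9]

Iteration 1:
  c_1 = (-0.290000 + 0.900000)/2 = 0.305000
  f(c_1) = f(0.305000) = -0.648847
  f(a) × f(c) ≥ 0, new interval: [0.305000, 0.900000]
Iteration 2:
  c_2 = (0.305000 + 0.900000)/2 = 0.602500
  f(c_2) = f(0.602500) = -0.221421
  f(a) × f(c) ≥ 0, new interval: [0.602500, 0.900000]
Iteration 3:
  c_3 = (0.602500 + 0.900000)/2 = 0.751250
  f(c_3) = f(0.751250) = 0.020414
  f(a) × f(c) < 0, new interval: [0.602500, 0.751250]
Iteration 4:
  c_4 = (0.602500 + 0.751250)/2 = 0.676875
  f(c_4) = f(0.676875) = -0.102659
  f(a) × f(c) ≥ 0, new interval: [0.676875, 0.751250]

After 4 iteration(s), the approximation is c_4 = 0.676875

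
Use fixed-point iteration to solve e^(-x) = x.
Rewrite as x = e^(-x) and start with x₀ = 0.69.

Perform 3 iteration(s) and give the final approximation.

Equation: e^(-x) = x
Fixed-point form: x = e^(-x)
x₀ = 0.69

x_1 = g(0.690000) = 0.501576
x_2 = g(0.501576) = 0.605575
x_3 = g(0.605575) = 0.545760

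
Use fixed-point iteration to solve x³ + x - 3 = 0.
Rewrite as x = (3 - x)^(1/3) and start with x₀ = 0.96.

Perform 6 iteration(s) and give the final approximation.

Equation: x³ + x - 3 = 0
Fixed-point form: x = (3 - x)^(1/3)
x₀ = 0.96

x_1 = g(0.960000) = 1.268265
x_2 = g(1.268265) = 1.200864
x_3 = g(1.200864) = 1.216246
x_4 = g(1.216246) = 1.212770
x_5 = g(1.212770) = 1.213557
x_6 = g(1.213557) = 1.213379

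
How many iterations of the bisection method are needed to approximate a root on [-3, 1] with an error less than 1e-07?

We need (b-a)/2^n ≤ 1e-07
(1 - (-3))/2^n ≤ 1e-07
4/2^n ≤ 1e-07
2^n ≥ 40000000
n ≥ log₂(40000000) = 25.25
n ≥ 26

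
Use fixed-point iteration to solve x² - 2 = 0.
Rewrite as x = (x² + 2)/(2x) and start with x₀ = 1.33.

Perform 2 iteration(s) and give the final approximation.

Equation: x² - 2 = 0
Fixed-point form: x = (x² + 2)/(2x)
x₀ = 1.33

x_1 = g(1.330000) = 1.416880
x_2 = g(1.416880) = 1.414216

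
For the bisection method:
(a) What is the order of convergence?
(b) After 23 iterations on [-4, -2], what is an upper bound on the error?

(a) Bisection has linear (order 1) convergence; the error is halved each step.

(b) Error bound = (b-a)/2^n = (-2 - (-4))/2^{23}
    = 2/2^{23}

(a) 1 (linear); (b) error ≤ 2.38e-07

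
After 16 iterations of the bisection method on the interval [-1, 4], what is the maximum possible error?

Bisection error bound: |error| ≤ (b-a)/2^n
|error| ≤ (4 - (-1))/2^16 = 5/2^16
|error| ≤ 0.0000762939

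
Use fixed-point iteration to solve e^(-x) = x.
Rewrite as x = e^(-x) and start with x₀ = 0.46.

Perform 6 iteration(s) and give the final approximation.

Equation: e^(-x) = x
Fixed-point form: x = e^(-x)
x₀ = 0.46

x_1 = g(0.460000) = 0.631284
x_2 = g(0.631284) = 0.531909
x_3 = g(0.531909) = 0.587483
x_4 = g(0.587483) = 0.555724
x_5 = g(0.555724) = 0.573657
x_6 = g(0.573657) = 0.563461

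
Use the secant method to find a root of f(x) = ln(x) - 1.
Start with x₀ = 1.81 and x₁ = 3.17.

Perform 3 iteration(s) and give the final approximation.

f(x) = ln(x) - 1
x₀ = 1.81, x₁ = 3.17

Secant formula: x_{n+1} = x_n - f(x_n)(x_n - x_{n-1})/(f(x_n) - f(x_{n-1}))

Iteration 1:
  f(1.810000) = -0.406673
  f(3.170000) = 0.153732
  x_2 = 3.170000 - 0.153732×(3.170000 - 1.810000)/(0.153732 - (-0.406673))
       = 2.796922
Iteration 2:
  f(3.170000) = 0.153732
  f(2.796922) = 0.028519
  x_3 = 2.796922 - 0.028519×(2.796922 - 3.170000)/(0.028519 - 0.153732)
       = 2.711946
Iteration 3:
  f(2.796922) = 0.028519
  f(2.711946) = -0.002333
  x_4 = 2.711946 - (-0.002333)×(2.711946 - 2.796922)/(-0.002333 - 0.028519)
       = 2.718373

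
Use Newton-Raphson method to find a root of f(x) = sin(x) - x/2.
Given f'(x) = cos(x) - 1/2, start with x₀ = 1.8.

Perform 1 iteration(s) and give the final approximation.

f(x) = sin(x) - x/2
f'(x) = cos(x) - 1/2
x₀ = 1.8

Newton-Raphson formula: x_{n+1} = x_n - f(x_n)/f'(x_n)

Iteration 1:
  f(1.800000) = 0.073848
  f'(1.800000) = -0.727202
  x_1 = 1.800000 - 0.073848/(-0.727202) = 1.901550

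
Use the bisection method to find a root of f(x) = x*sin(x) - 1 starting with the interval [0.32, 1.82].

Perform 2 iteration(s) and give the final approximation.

f(x) = x*sin(x) - 1
Initial interval: [0.32, 1.82]

Iteration 1:
  c_1 = (0.320000 + 1.820000)/2 = 1.070000
  f(c_1) = f(1.070000) = -0.061395
  f(a) × f(c) ≥ 0, new interval: [1.070000, 1.820000]
Iteration 2:
  c_2 = (1.070000 + 1.820000)/2 = 1.445000
  f(c_2) = f(1.445000) = 0.433582
  f(a) × f(c) < 0, new interval: [1.070000, 1.445000]

After 2 iteration(s), the approximation is c_2 = 1.445000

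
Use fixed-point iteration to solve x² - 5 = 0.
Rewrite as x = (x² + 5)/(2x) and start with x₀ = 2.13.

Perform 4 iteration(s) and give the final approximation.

Equation: x² - 5 = 0
Fixed-point form: x = (x² + 5)/(2x)
x₀ = 2.13

x_1 = g(2.130000) = 2.238709
x_2 = g(2.238709) = 2.236070
x_3 = g(2.236070) = 2.236068
x_4 = g(2.236068) = 2.236068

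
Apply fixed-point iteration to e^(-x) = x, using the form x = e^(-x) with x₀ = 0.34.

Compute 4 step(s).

Equation: e^(-x) = x
Fixed-point form: x = e^(-x)
x₀ = 0.34

x_1 = g(0.340000) = 0.711770
x_2 = g(0.711770) = 0.490775
x_3 = g(0.490775) = 0.612152
x_4 = g(0.612152) = 0.542183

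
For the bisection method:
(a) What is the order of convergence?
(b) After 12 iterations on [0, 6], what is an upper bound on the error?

(a) Bisection has linear (order 1) convergence; the error is halved each step.

(b) Error bound = (b-a)/2^n = (6 - 0)/2^{12}
    = 6/2^{12}

(a) 1 (linear); (b) error ≤ 1.46e-03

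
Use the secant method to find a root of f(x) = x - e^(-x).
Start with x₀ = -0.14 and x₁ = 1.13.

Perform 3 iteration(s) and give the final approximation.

f(x) = x - e^(-x)
x₀ = -0.14, x₁ = 1.13

Secant formula: x_{n+1} = x_n - f(x_n)(x_n - x_{n-1})/(f(x_n) - f(x_{n-1}))

Iteration 1:
  f(-0.140000) = -1.290274
  f(1.130000) = 0.806967
  x_2 = 1.130000 - 0.806967×(1.130000 - (-0.140000))/(0.806967 - (-1.290274))
       = 0.641335
Iteration 2:
  f(1.130000) = 0.806967
  f(0.641335) = 0.114746
  x_3 = 0.641335 - 0.114746×(0.641335 - 1.130000)/(0.114746 - 0.806967)
       = 0.560331
Iteration 3:
  f(0.641335) = 0.114746
  f(0.560331) = -0.010688
  x_4 = 0.560331 - (-0.010688)×(0.560331 - 0.641335)/(-0.010688 - 0.114746)
       = 0.567234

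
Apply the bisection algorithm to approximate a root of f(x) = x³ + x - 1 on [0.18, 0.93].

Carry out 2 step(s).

f(x) = x³ + x - 1
Initial interval: [0.18, 0.93]

Iteration 1:
  c_1 = (0.180000 + 0.930000)/2 = 0.555000
  f(c_1) = f(0.555000) = -0.274046
  f(a) × f(c) ≥ 0, new interval: [0.555000, 0.930000]
Iteration 2:
  c_2 = (0.555000 + 0.930000)/2 = 0.742500
  f(c_2) = f(0.742500) = 0.151845
  f(a) × f(c) < 0, new interval: [0.555000, 0.742500]

After 2 iteration(s), the approximation is c_2 = 0.742500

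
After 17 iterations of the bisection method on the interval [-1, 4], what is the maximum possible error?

Bisection error bound: |error| ≤ (b-a)/2^n
|error| ≤ (4 - (-1))/2^17 = 5/2^17
|error| ≤ 0.0000381470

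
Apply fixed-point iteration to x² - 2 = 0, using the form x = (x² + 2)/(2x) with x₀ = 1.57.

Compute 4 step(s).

Equation: x² - 2 = 0
Fixed-point form: x = (x² + 2)/(2x)
x₀ = 1.57

x_1 = g(1.570000) = 1.421943
x_2 = g(1.421943) = 1.414235
x_3 = g(1.414235) = 1.414214
x_4 = g(1.414214) = 1.414214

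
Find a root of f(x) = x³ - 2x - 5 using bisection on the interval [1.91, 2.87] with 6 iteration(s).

f(x) = x³ - 2x - 5
Initial interval: [1.91, 2.87]

Iteration 1:
  c_1 = (1.910000 + 2.870000)/2 = 2.390000
  f(c_1) = f(2.390000) = 3.871919
  f(a) × f(c) < 0, new interval: [1.910000, 2.390000]
Iteration 2:
  c_2 = (1.910000 + 2.390000)/2 = 2.150000
  f(c_2) = f(2.150000) = 0.638375
  f(a) × f(c) < 0, new interval: [1.910000, 2.150000]
Iteration 3:
  c_3 = (1.910000 + 2.150000)/2 = 2.030000
  f(c_3) = f(2.030000) = -0.694573
  f(a) × f(c) ≥ 0, new interval: [2.030000, 2.150000]
Iteration 4:
  c_4 = (2.030000 + 2.150000)/2 = 2.090000
  f(c_4) = f(2.090000) = -0.050671
  f(a) × f(c) ≥ 0, new interval: [2.090000, 2.150000]
Iteration 5:
  c_5 = (2.090000 + 2.150000)/2 = 2.120000
  f(c_5) = f(2.120000) = 0.288128
  f(a) × f(c) < 0, new interval: [2.090000, 2.120000]
Iteration 6:
  c_6 = (2.090000 + 2.120000)/2 = 2.105000
  f(c_6) = f(2.105000) = 0.117308
  f(a) × f(c) < 0, new interval: [2.090000, 2.105000]

After 6 iteration(s), the approximation is c_6 = 2.105000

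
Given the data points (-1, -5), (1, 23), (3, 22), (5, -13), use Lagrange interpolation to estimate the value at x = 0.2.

Lagrange interpolation formula:
P(x) = Σ yᵢ × Lᵢ(x)
where Lᵢ(x) = Π_{j≠i} (x - xⱼ)/(xᵢ - xⱼ)

L_0(0.2) = (0.2 - 1)/(-1 - 1) × (0.2 - 3)/(-1 - 3) × (0.2 - 5)/(-1 - 5) = 0.224000
L_1(0.2) = (0.2 - (-1))/(1 - (-1)) × (0.2 - 3)/(1 - 3) × (0.2 - 5)/(1 - 5) = 1.008000
L_2(0.2) = (0.2 - (-1))/(3 - (-1)) × (0.2 - 1)/(3 - 1) × (0.2 - 5)/(3 - 5) = -0.288000
L_3(0.2) = (0.2 - (-1))/(5 - (-1)) × (0.2 - 1)/(5 - 1) × (0.2 - 3)/(5 - 3) = 0.056000

P(0.2) = (-5)×L_0(0.2) + 23×L_1(0.2) + 22×L_2(0.2) + (-13)×L_3(0.2)
P(0.2) = 15.000000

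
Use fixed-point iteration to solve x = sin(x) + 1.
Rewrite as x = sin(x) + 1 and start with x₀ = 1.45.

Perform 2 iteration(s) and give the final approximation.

Equation: x = sin(x) + 1
Fixed-point form: x = sin(x) + 1
x₀ = 1.45

x_1 = g(1.450000) = 1.992713
x_2 = g(1.992713) = 1.912306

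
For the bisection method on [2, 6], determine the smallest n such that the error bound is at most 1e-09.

We need (b-a)/2^n ≤ 1e-09
(6 - 2)/2^n ≤ 1e-09
4/2^n ≤ 1e-09
2^n ≥ 4000000000
n ≥ log₂(4000000000) = 31.90
n ≥ 32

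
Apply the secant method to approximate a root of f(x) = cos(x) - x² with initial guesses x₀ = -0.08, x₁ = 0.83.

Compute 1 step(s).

f(x) = cos(x) - x²
x₀ = -0.08, x₁ = 0.83

Secant formula: x_{n+1} = x_n - f(x_n)(x_n - x_{n-1})/(f(x_n) - f(x_{n-1}))

Iteration 1:
  f(-0.080000) = 0.990402
  f(0.830000) = -0.014024
  x_2 = 0.830000 - (-0.014024)×(0.830000 - (-0.080000))/(-0.014024 - 0.990402)
       = 0.817294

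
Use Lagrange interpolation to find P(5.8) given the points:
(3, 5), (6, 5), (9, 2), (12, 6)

Lagrange interpolation formula:
P(x) = Σ yᵢ × Lᵢ(x)
where Lᵢ(x) = Π_{j≠i} (x - xⱼ)/(xᵢ - xⱼ)

L_0(5.8) = (5.8 - 6)/(3 - 6) × (5.8 - 9)/(3 - 9) × (5.8 - 12)/(3 - 12) = 0.024494
L_1(5.8) = (5.8 - 3)/(6 - 3) × (5.8 - 9)/(6 - 9) × (5.8 - 12)/(6 - 12) = 1.028741
L_2(5.8) = (5.8 - 3)/(9 - 3) × (5.8 - 6)/(9 - 6) × (5.8 - 12)/(9 - 12) = -0.064296
L_3(5.8) = (5.8 - 3)/(12 - 3) × (5.8 - 6)/(12 - 6) × (5.8 - 9)/(12 - 9) = 0.011062

P(5.8) = 5×L_0(5.8) + 5×L_1(5.8) + 2×L_2(5.8) + 6×L_3(5.8)
P(5.8) = 5.203951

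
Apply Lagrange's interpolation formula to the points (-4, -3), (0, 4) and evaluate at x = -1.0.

Lagrange interpolation formula:
P(x) = Σ yᵢ × Lᵢ(x)
where Lᵢ(x) = Π_{j≠i} (x - xⱼ)/(xᵢ - xⱼ)

L_0(-1.0) = (-1.0 - 0)/(-4 - 0) = 0.250000
L_1(-1.0) = (-1.0 - (-4))/(0 - (-4)) = 0.750000

P(-1.0) = (-3)×L_0(-1.0) + 4×L_1(-1.0)
P(-1.0) = 2.250000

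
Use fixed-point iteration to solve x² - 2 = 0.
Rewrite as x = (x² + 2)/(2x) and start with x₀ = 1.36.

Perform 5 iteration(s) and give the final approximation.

Equation: x² - 2 = 0
Fixed-point form: x = (x² + 2)/(2x)
x₀ = 1.36

x_1 = g(1.360000) = 1.415294
x_2 = g(1.415294) = 1.414214
x_3 = g(1.414214) = 1.414214
x_4 = g(1.414214) = 1.414214
x_5 = g(1.414214) = 1.414214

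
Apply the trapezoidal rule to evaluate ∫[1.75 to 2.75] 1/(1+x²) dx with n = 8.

f(x) = 1/(1+x²)
a = 1.75, b = 2.75, n = 8
h = (b - a)/n = 0.125000

Trapezoidal rule: (h/2)[f(x₀) + 2f(x₁) + 2f(x₂) + ... + f(xₙ)]

x_0 = 1.7500, f(x_0) = 0.246154, coefficient = 1
x_1 = 1.8750, f(x_1) = 0.221453, coefficient = 2
x_2 = 2.0000, f(x_2) = 0.200000, coefficient = 2
x_3 = 2.1250, f(x_3) = 0.181303, coefficient = 2
x_4 = 2.2500, f(x_4) = 0.164948, coefficient = 2
x_5 = 2.3750, f(x_5) = 0.150588, coefficient = 2
x_6 = 2.5000, f(x_6) = 0.137931, coefficient = 2
x_7 = 2.6250, f(x_7) = 0.126733, coefficient = 2
x_8 = 2.7500, f(x_8) = 0.116788, coefficient = 1

I ≈ (0.125000/2) × 2.728856 = 0.170553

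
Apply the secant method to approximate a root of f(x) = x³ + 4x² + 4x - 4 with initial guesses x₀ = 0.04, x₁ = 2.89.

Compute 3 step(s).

f(x) = x³ + 4x² + 4x - 4
x₀ = 0.04, x₁ = 2.89

Secant formula: x_{n+1} = x_n - f(x_n)(x_n - x_{n-1})/(f(x_n) - f(x_{n-1}))

Iteration 1:
  f(0.040000) = -3.833536
  f(2.890000) = 65.105969
  x_2 = 2.890000 - 65.105969×(2.890000 - 0.040000)/(65.105969 - (-3.833536))
       = 0.198481
Iteration 2:
  f(2.890000) = 65.105969
  f(0.198481) = -3.040680
  x_3 = 0.198481 - (-3.040680)×(0.198481 - 2.890000)/(-3.040680 - 65.105969)
       = 0.318575
Iteration 3:
  f(0.198481) = -3.040680
  f(0.318575) = -2.287406
  x_4 = 0.318575 - (-2.287406)×(0.318575 - 0.198481)/(-2.287406 - (-3.040680))
       = 0.683257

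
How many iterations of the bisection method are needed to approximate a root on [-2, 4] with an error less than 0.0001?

We need (b-a)/2^n ≤ 0.0001
(4 - (-2))/2^n ≤ 0.0001
6/2^n ≤ 0.0001
2^n ≥ 60000
n ≥ log₂(60000) = 15.87
n ≥ 16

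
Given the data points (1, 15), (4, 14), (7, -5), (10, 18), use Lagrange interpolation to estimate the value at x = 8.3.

Lagrange interpolation formula:
P(x) = Σ yᵢ × Lᵢ(x)
where Lᵢ(x) = Π_{j≠i} (x - xⱼ)/(xᵢ - xⱼ)

L_0(8.3) = (8.3 - 4)/(1 - 4) × (8.3 - 7)/(1 - 7) × (8.3 - 10)/(1 - 10) = 0.058660
L_1(8.3) = (8.3 - 1)/(4 - 1) × (8.3 - 7)/(4 - 7) × (8.3 - 10)/(4 - 10) = -0.298759
L_2(8.3) = (8.3 - 1)/(7 - 1) × (8.3 - 4)/(7 - 4) × (8.3 - 10)/(7 - 10) = 0.988204
L_3(8.3) = (8.3 - 1)/(10 - 1) × (8.3 - 4)/(10 - 4) × (8.3 - 7)/(10 - 7) = 0.251895

P(8.3) = 15×L_0(8.3) + 14×L_1(8.3) + (-5)×L_2(8.3) + 18×L_3(8.3)
P(8.3) = -3.709630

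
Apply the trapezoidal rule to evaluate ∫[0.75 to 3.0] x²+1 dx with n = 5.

f(x) = x²+1
a = 0.75, b = 3.0, n = 5
h = (b - a)/n = 0.450000

Trapezoidal rule: (h/2)[f(x₀) + 2f(x₁) + 2f(x₂) + ... + f(xₙ)]

x_0 = 0.7500, f(x_0) = 1.562500, coefficient = 1
x_1 = 1.2000, f(x_1) = 2.440000, coefficient = 2
x_2 = 1.6500, f(x_2) = 3.722500, coefficient = 2
x_3 = 2.1000, f(x_3) = 5.410000, coefficient = 2
x_4 = 2.5500, f(x_4) = 7.502500, coefficient = 2
x_5 = 3.0000, f(x_5) = 10.000000, coefficient = 1

I ≈ (0.450000/2) × 49.712500 = 11.185313
Exact value: 11.109375
Error: 0.075938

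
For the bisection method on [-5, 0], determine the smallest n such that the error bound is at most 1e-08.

We need (b-a)/2^n ≤ 1e-08
(0 - (-5))/2^n ≤ 1e-08
5/2^n ≤ 1e-08
2^n ≥ 500000000
n ≥ log₂(500000000) = 28.90
n ≥ 29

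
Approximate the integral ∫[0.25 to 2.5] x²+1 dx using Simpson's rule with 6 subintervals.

f(x) = x²+1
a = 0.25, b = 2.5, n = 6
h = (b - a)/n = 0.375000

Simpson's rule: (h/3)[f(x₀) + 4f(x₁) + 2f(x₂) + ... + f(xₙ)]

x_0 = 0.2500, f(x_0) = 1.062500, coefficient = 1
x_1 = 0.6250, f(x_1) = 1.390625, coefficient = 4
x_2 = 1.0000, f(x_2) = 2.000000, coefficient = 2
x_3 = 1.3750, f(x_3) = 2.890625, coefficient = 4
x_4 = 1.7500, f(x_4) = 4.062500, coefficient = 2
x_5 = 2.1250, f(x_5) = 5.515625, coefficient = 4
x_6 = 2.5000, f(x_6) = 7.250000, coefficient = 1

I ≈ (0.375000/3) × 59.625000 = 7.453125
Exact value: 7.453125
Error: 0.000000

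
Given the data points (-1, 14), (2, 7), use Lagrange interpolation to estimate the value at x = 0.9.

Lagrange interpolation formula:
P(x) = Σ yᵢ × Lᵢ(x)
where Lᵢ(x) = Π_{j≠i} (x - xⱼ)/(xᵢ - xⱼ)

L_0(0.9) = (0.9 - 2)/(-1 - 2) = 0.366667
L_1(0.9) = (0.9 - (-1))/(2 - (-1)) = 0.633333

P(0.9) = 14×L_0(0.9) + 7×L_1(0.9)
P(0.9) = 9.566667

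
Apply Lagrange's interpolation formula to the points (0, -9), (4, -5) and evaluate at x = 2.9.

Lagrange interpolation formula:
P(x) = Σ yᵢ × Lᵢ(x)
where Lᵢ(x) = Π_{j≠i} (x - xⱼ)/(xᵢ - xⱼ)

L_0(2.9) = (2.9 - 4)/(0 - 4) = 0.275000
L_1(2.9) = (2.9 - 0)/(4 - 0) = 0.725000

P(2.9) = (-9)×L_0(2.9) + (-5)×L_1(2.9)
P(2.9) = -6.100000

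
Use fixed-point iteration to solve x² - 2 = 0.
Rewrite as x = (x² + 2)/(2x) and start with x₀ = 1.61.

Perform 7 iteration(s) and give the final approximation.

Equation: x² - 2 = 0
Fixed-point form: x = (x² + 2)/(2x)
x₀ = 1.61

x_1 = g(1.610000) = 1.426118
x_2 = g(1.426118) = 1.414263
x_3 = g(1.414263) = 1.414214
x_4 = g(1.414214) = 1.414214
x_5 = g(1.414214) = 1.414214
x_6 = g(1.414214) = 1.414214
x_7 = g(1.414214) = 1.414214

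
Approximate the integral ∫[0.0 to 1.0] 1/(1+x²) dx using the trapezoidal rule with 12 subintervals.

f(x) = 1/(1+x²)
a = 0.0, b = 1.0, n = 12
h = (b - a)/n = 0.083333

Trapezoidal rule: (h/2)[f(x₀) + 2f(x₁) + 2f(x₂) + ... + f(xₙ)]

x_0 = 0.0000, f(x_0) = 1.000000, coefficient = 1
x_1 = 0.0833, f(x_1) = 0.993103, coefficient = 2
x_2 = 0.1667, f(x_2) = 0.972973, coefficient = 2
x_3 = 0.2500, f(x_3) = 0.941176, coefficient = 2
x_4 = 0.3333, f(x_4) = 0.900000, coefficient = 2
x_5 = 0.4167, f(x_5) = 0.852071, coefficient = 2
x_6 = 0.5000, f(x_6) = 0.800000, coefficient = 2
x_7 = 0.5833, f(x_7) = 0.746114, coefficient = 2
x_8 = 0.6667, f(x_8) = 0.692308, coefficient = 2
x_9 = 0.7500, f(x_9) = 0.640000, coefficient = 2
x_10 = 0.8333, f(x_10) = 0.590164, coefficient = 2
x_11 = 0.9167, f(x_11) = 0.543396, coefficient = 2
x_12 = 1.0000, f(x_12) = 0.500000, coefficient = 1

I ≈ (0.083333/2) × 18.842611 = 0.785109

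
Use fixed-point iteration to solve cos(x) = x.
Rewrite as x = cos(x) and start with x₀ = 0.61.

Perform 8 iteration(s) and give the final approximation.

Equation: cos(x) = x
Fixed-point form: x = cos(x)
x₀ = 0.61

x_1 = g(0.610000) = 0.819648
x_2 = g(0.819648) = 0.682479
x_3 = g(0.682479) = 0.776012
x_4 = g(0.776012) = 0.713713
x_5 = g(0.713713) = 0.755937
x_6 = g(0.755937) = 0.727629
x_7 = g(0.727629) = 0.746753
x_8 = g(0.746753) = 0.733898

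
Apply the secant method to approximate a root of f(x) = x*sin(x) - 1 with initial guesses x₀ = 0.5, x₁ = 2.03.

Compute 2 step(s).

f(x) = x*sin(x) - 1
x₀ = 0.5, x₁ = 2.03

Secant formula: x_{n+1} = x_n - f(x_n)(x_n - x_{n-1})/(f(x_n) - f(x_{n-1}))

Iteration 1:
  f(0.500000) = -0.760287
  f(2.030000) = 0.819704
  x_2 = 2.030000 - 0.819704×(2.030000 - 0.500000)/(0.819704 - (-0.760287))
       = 1.236232
Iteration 2:
  f(2.030000) = 0.819704
  f(1.236232) = 0.167687
  x_3 = 1.236232 - 0.167687×(1.236232 - 2.030000)/(0.167687 - 0.819704)
       = 1.032089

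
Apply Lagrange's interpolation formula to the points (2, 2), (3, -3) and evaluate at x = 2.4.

Lagrange interpolation formula:
P(x) = Σ yᵢ × Lᵢ(x)
where Lᵢ(x) = Π_{j≠i} (x - xⱼ)/(xᵢ - xⱼ)

L_0(2.4) = (2.4 - 3)/(2 - 3) = 0.600000
L_1(2.4) = (2.4 - 2)/(3 - 2) = 0.400000

P(2.4) = 2×L_0(2.4) + (-3)×L_1(2.4)
P(2.4) = 0.000000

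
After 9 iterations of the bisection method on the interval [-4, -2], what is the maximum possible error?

Bisection error bound: |error| ≤ (b-a)/2^n
|error| ≤ (-2 - (-4))/2^9 = 2/2^9
|error| ≤ 0.0039062500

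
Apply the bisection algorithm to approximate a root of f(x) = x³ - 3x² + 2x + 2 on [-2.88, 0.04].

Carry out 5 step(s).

f(x) = x³ - 3x² + 2x + 2
Initial interval: [-2.88, 0.04]

Iteration 1:
  c_1 = (-2.880000 + 0.040000)/2 = -1.420000
  f(c_1) = f(-1.420000) = -9.752488
  f(a) × f(c) ≥ 0, new interval: [-1.420000, 0.040000]
Iteration 2:
  c_2 = (-1.420000 + 0.040000)/2 = -0.690000
  f(c_2) = f(-0.690000) = -1.136809
  f(a) × f(c) ≥ 0, new interval: [-0.690000, 0.040000]
Iteration 3:
  c_3 = (-0.690000 + 0.040000)/2 = -0.325000
  f(c_3) = f(-0.325000) = 0.998797
  f(a) × f(c) < 0, new interval: [-0.690000, -0.325000]
Iteration 4:
  c_4 = (-0.690000 + (-0.325000))/2 = -0.507500
  f(c_4) = f(-0.507500) = 0.081621
  f(a) × f(c) < 0, new interval: [-0.690000, -0.507500]
Iteration 5:
  c_5 = (-0.690000 + (-0.507500))/2 = -0.598750
  f(c_5) = f(-0.598750) = -0.487657
  f(a) × f(c) ≥ 0, new interval: [-0.598750, -0.507500]

After 5 iteration(s), the approximation is c_5 = -0.598750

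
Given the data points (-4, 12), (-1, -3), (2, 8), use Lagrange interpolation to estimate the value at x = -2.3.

Lagrange interpolation formula:
P(x) = Σ yᵢ × Lᵢ(x)
where Lᵢ(x) = Π_{j≠i} (x - xⱼ)/(xᵢ - xⱼ)

L_0(-2.3) = (-2.3 - (-1))/(-4 - (-1)) × (-2.3 - 2)/(-4 - 2) = 0.310556
L_1(-2.3) = (-2.3 - (-4))/(-1 - (-4)) × (-2.3 - 2)/(-1 - 2) = 0.812222
L_2(-2.3) = (-2.3 - (-4))/(2 - (-4)) × (-2.3 - (-1))/(2 - (-1)) = -0.122778

P(-2.3) = 12×L_0(-2.3) + (-3)×L_1(-2.3) + 8×L_2(-2.3)
P(-2.3) = 0.307778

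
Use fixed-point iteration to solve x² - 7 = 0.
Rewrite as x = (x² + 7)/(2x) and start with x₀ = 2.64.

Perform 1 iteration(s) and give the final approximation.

Equation: x² - 7 = 0
Fixed-point form: x = (x² + 7)/(2x)
x₀ = 2.64

x_1 = g(2.640000) = 2.645758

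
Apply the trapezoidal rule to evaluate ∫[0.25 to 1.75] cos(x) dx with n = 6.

f(x) = cos(x)
a = 0.25, b = 1.75, n = 6
h = (b - a)/n = 0.250000

Trapezoidal rule: (h/2)[f(x₀) + 2f(x₁) + 2f(x₂) + ... + f(xₙ)]

x_0 = 0.2500, f(x_0) = 0.968912, coefficient = 1
x_1 = 0.5000, f(x_1) = 0.877583, coefficient = 2
x_2 = 0.7500, f(x_2) = 0.731689, coefficient = 2
x_3 = 1.0000, f(x_3) = 0.540302, coefficient = 2
x_4 = 1.2500, f(x_4) = 0.315322, coefficient = 2
x_5 = 1.5000, f(x_5) = 0.070737, coefficient = 2
x_6 = 1.7500, f(x_6) = -0.178246, coefficient = 1

I ≈ (0.250000/2) × 5.861933 = 0.732742
Exact value: 0.736582
Error: 0.003840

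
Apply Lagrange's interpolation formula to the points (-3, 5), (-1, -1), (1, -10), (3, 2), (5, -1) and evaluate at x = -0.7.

Lagrange interpolation formula:
P(x) = Σ yᵢ × Lᵢ(x)
where Lᵢ(x) = Π_{j≠i} (x - xⱼ)/(xᵢ - xⱼ)

L_0(-0.7) = (-0.7 - (-1))/(-3 - (-1)) × (-0.7 - 1)/(-3 - 1) × (-0.7 - 3)/(-3 - 3) × (-0.7 - 5)/(-3 - 5) = -0.028010
L_1(-0.7) = (-0.7 - (-3))/(-1 - (-3)) × (-0.7 - 1)/(-1 - 1) × (-0.7 - 3)/(-1 - 3) × (-0.7 - 5)/(-1 - 5) = 0.858978
L_2(-0.7) = (-0.7 - (-3))/(1 - (-3)) × (-0.7 - (-1))/(1 - (-1)) × (-0.7 - 3)/(1 - 3) × (-0.7 - 5)/(1 - 5) = 0.227377
L_3(-0.7) = (-0.7 - (-3))/(3 - (-3)) × (-0.7 - (-1))/(3 - (-1)) × (-0.7 - 1)/(3 - 1) × (-0.7 - 5)/(3 - 5) = -0.069647
L_4(-0.7) = (-0.7 - (-3))/(5 - (-3)) × (-0.7 - (-1))/(5 - (-1)) × (-0.7 - 1)/(5 - 1) × (-0.7 - 3)/(5 - 3) = 0.011302

P(-0.7) = 5×L_0(-0.7) + (-1)×L_1(-0.7) + (-10)×L_2(-0.7) + 2×L_3(-0.7) + (-1)×L_4(-0.7)
P(-0.7) = -3.423391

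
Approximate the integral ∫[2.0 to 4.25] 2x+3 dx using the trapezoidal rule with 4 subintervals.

f(x) = 2x+3
a = 2.0, b = 4.25, n = 4
h = (b - a)/n = 0.562500

Trapezoidal rule: (h/2)[f(x₀) + 2f(x₁) + 2f(x₂) + ... + f(xₙ)]

x_0 = 2.0000, f(x_0) = 7.000000, coefficient = 1
x_1 = 2.5625, f(x_1) = 8.125000, coefficient = 2
x_2 = 3.1250, f(x_2) = 9.250000, coefficient = 2
x_3 = 3.6875, f(x_3) = 10.375000, coefficient = 2
x_4 = 4.2500, f(x_4) = 11.500000, coefficient = 1

I ≈ (0.562500/2) × 74.000000 = 20.812500
Exact value: 20.812500
Error: 0.000000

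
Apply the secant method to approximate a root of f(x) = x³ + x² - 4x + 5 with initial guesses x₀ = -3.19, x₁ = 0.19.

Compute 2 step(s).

f(x) = x³ + x² - 4x + 5
x₀ = -3.19, x₁ = 0.19

Secant formula: x_{n+1} = x_n - f(x_n)(x_n - x_{n-1})/(f(x_n) - f(x_{n-1}))

Iteration 1:
  f(-3.190000) = -4.525659
  f(0.190000) = 4.282959
  x_2 = 0.190000 - 4.282959×(0.190000 - (-3.190000))/(4.282959 - (-4.525659))
       = -1.453436
Iteration 2:
  f(0.190000) = 4.282959
  f(-1.453436) = 9.855871
  x_3 = -1.453436 - 9.855871×(-1.453436 - 0.190000)/(9.855871 - 4.282959)
       = 1.453033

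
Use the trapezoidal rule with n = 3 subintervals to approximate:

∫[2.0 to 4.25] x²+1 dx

f(x) = x²+1
a = 2.0, b = 4.25, n = 3
h = (b - a)/n = 0.750000

Trapezoidal rule: (h/2)[f(x₀) + 2f(x₁) + 2f(x₂) + ... + f(xₙ)]

x_0 = 2.0000, f(x_0) = 5.000000, coefficient = 1
x_1 = 2.7500, f(x_1) = 8.562500, coefficient = 2
x_2 = 3.5000, f(x_2) = 13.250000, coefficient = 2
x_3 = 4.2500, f(x_3) = 19.062500, coefficient = 1

I ≈ (0.750000/2) × 67.687500 = 25.382812
Exact value: 25.171875
Error: 0.210938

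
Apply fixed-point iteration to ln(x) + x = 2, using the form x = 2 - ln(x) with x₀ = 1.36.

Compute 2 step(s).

Equation: ln(x) + x = 2
Fixed-point form: x = 2 - ln(x)
x₀ = 1.36

x_1 = g(1.360000) = 1.692515
x_2 = g(1.692515) = 1.473784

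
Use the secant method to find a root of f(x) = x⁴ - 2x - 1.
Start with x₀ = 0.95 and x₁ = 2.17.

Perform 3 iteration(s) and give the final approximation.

f(x) = x⁴ - 2x - 1
x₀ = 0.95, x₁ = 2.17

Secant formula: x_{n+1} = x_n - f(x_n)(x_n - x_{n-1})/(f(x_n) - f(x_{n-1}))

Iteration 1:
  f(0.950000) = -2.085494
  f(2.170000) = 16.833739
  x_2 = 2.170000 - 16.833739×(2.170000 - 0.950000)/(16.833739 - (-2.085494))
       = 1.084482
Iteration 2:
  f(2.170000) = 16.833739
  f(1.084482) = -1.785749
  x_3 = 1.084482 - (-1.785749)×(1.084482 - 2.170000)/(-1.785749 - 16.833739)
       = 1.188592
Iteration 3:
  f(1.084482) = -1.785749
  f(1.188592) = -1.381321
  x_4 = 1.188592 - (-1.381321)×(1.188592 - 1.084482)/(-1.381321 - (-1.785749))
       = 1.544176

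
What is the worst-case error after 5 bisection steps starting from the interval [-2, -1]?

Bisection error bound: |error| ≤ (b-a)/2^n
|error| ≤ (-1 - (-2))/2^5 = 1/2^5
|error| ≤ 0.0312500000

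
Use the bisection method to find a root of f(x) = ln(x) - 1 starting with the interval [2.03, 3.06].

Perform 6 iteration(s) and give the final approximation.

f(x) = ln(x) - 1
Initial interval: [2.03, 3.06]

Iteration 1:
  c_1 = (2.030000 + 3.060000)/2 = 2.545000
  f(c_1) = f(2.545000) = -0.065869
  f(a) × f(c) ≥ 0, new interval: [2.545000, 3.060000]
Iteration 2:
  c_2 = (2.545000 + 3.060000)/2 = 2.802500
  f(c_2) = f(2.802500) = 0.030512
  f(a) × f(c) < 0, new interval: [2.545000, 2.802500]
Iteration 3:
  c_3 = (2.545000 + 2.802500)/2 = 2.673750
  f(c_3) = f(2.673750) = -0.016518
  f(a) × f(c) ≥ 0, new interval: [2.673750, 2.802500]
Iteration 4:
  c_4 = (2.673750 + 2.802500)/2 = 2.738125
  f(c_4) = f(2.738125) = 0.007273
  f(a) × f(c) < 0, new interval: [2.673750, 2.738125]
Iteration 5:
  c_5 = (2.673750 + 2.738125)/2 = 2.705938
  f(c_5) = f(2.705938) = -0.004552
  f(a) × f(c) ≥ 0, new interval: [2.705938, 2.738125]
Iteration 6:
  c_6 = (2.705938 + 2.738125)/2 = 2.722031
  f(c_6) = f(2.722031) = 0.001378
  f(a) × f(c) < 0, new interval: [2.705938, 2.722031]

After 6 iteration(s), the approximation is c_6 = 2.722031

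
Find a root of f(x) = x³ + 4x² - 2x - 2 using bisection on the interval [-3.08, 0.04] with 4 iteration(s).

f(x) = x³ + 4x² - 2x - 2
Initial interval: [-3.08, 0.04]

Iteration 1:
  c_1 = (-3.080000 + 0.040000)/2 = -1.520000
  f(c_1) = f(-1.520000) = 6.769792
  f(a) × f(c) ≥ 0, new interval: [-1.520000, 0.040000]
Iteration 2:
  c_2 = (-1.520000 + 0.040000)/2 = -0.740000
  f(c_2) = f(-0.740000) = 1.265176
  f(a) × f(c) ≥ 0, new interval: [-0.740000, 0.040000]
Iteration 3:
  c_3 = (-0.740000 + 0.040000)/2 = -0.350000
  f(c_3) = f(-0.350000) = -0.852875
  f(a) × f(c) < 0, new interval: [-0.740000, -0.350000]
Iteration 4:
  c_4 = (-0.740000 + (-0.350000))/2 = -0.545000
  f(c_4) = f(-0.545000) = 0.116221
  f(a) × f(c) ≥ 0, new interval: [-0.545000, -0.350000]

After 4 iteration(s), the approximation is c_4 = -0.545000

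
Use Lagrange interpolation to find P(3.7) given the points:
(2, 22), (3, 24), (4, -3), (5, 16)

Lagrange interpolation formula:
P(x) = Σ yᵢ × Lᵢ(x)
where Lᵢ(x) = Π_{j≠i} (x - xⱼ)/(xᵢ - xⱼ)

L_0(3.7) = (3.7 - 3)/(2 - 3) × (3.7 - 4)/(2 - 4) × (3.7 - 5)/(2 - 5) = -0.045500
L_1(3.7) = (3.7 - 2)/(3 - 2) × (3.7 - 4)/(3 - 4) × (3.7 - 5)/(3 - 5) = 0.331500
L_2(3.7) = (3.7 - 2)/(4 - 2) × (3.7 - 3)/(4 - 3) × (3.7 - 5)/(4 - 5) = 0.773500
L_3(3.7) = (3.7 - 2)/(5 - 2) × (3.7 - 3)/(5 - 3) × (3.7 - 4)/(5 - 4) = -0.059500

P(3.7) = 22×L_0(3.7) + 24×L_1(3.7) + (-3)×L_2(3.7) + 16×L_3(3.7)
P(3.7) = 3.682500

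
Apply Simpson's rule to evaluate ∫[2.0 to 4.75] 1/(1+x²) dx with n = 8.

f(x) = 1/(1+x²)
a = 2.0, b = 4.75, n = 8
h = (b - a)/n = 0.343750

Simpson's rule: (h/3)[f(x₀) + 4f(x₁) + 2f(x₂) + ... + f(xₙ)]

x_0 = 2.0000, f(x_0) = 0.200000, coefficient = 1
x_1 = 2.3438, f(x_1) = 0.154008, coefficient = 4
x_2 = 2.6875, f(x_2) = 0.121615, coefficient = 2
x_3 = 3.0312, f(x_3) = 0.098150, coefficient = 4
x_4 = 3.3750, f(x_4) = 0.080706, coefficient = 2
x_5 = 3.7188, f(x_5) = 0.067435, coefficient = 4
x_6 = 4.0625, f(x_6) = 0.057130, coefficient = 2
x_7 = 4.4062, f(x_7) = 0.048983, coefficient = 4
x_8 = 4.7500, f(x_8) = 0.042440, coefficient = 1

I ≈ (0.343750/3) × 2.235650 = 0.256168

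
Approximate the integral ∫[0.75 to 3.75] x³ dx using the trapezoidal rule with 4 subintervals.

f(x) = x³
a = 0.75, b = 3.75, n = 4
h = (b - a)/n = 0.750000

Trapezoidal rule: (h/2)[f(x₀) + 2f(x₁) + 2f(x₂) + ... + f(xₙ)]

x_0 = 0.7500, f(x_0) = 0.421875, coefficient = 1
x_1 = 1.5000, f(x_1) = 3.375000, coefficient = 2
x_2 = 2.2500, f(x_2) = 11.390625, coefficient = 2
x_3 = 3.0000, f(x_3) = 27.000000, coefficient = 2
x_4 = 3.7500, f(x_4) = 52.734375, coefficient = 1

I ≈ (0.750000/2) × 136.687500 = 51.257812
Exact value: 49.359375
Error: 1.898438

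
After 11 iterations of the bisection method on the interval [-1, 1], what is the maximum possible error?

Bisection error bound: |error| ≤ (b-a)/2^n
|error| ≤ (1 - (-1))/2^11 = 2/2^11
|error| ≤ 0.0009765625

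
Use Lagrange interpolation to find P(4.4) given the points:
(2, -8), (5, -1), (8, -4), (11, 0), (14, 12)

Lagrange interpolation formula:
P(x) = Σ yᵢ × Lᵢ(x)
where Lᵢ(x) = Π_{j≠i} (x - xⱼ)/(xᵢ - xⱼ)

L_0(4.4) = (4.4 - 5)/(2 - 5) × (4.4 - 8)/(2 - 8) × (4.4 - 11)/(2 - 11) × (4.4 - 14)/(2 - 14) = 0.070400
L_1(4.4) = (4.4 - 2)/(5 - 2) × (4.4 - 8)/(5 - 8) × (4.4 - 11)/(5 - 11) × (4.4 - 14)/(5 - 14) = 1.126400
L_2(4.4) = (4.4 - 2)/(8 - 2) × (4.4 - 5)/(8 - 5) × (4.4 - 11)/(8 - 11) × (4.4 - 14)/(8 - 14) = -0.281600
L_3(4.4) = (4.4 - 2)/(11 - 2) × (4.4 - 5)/(11 - 5) × (4.4 - 8)/(11 - 8) × (4.4 - 14)/(11 - 14) = 0.102400
L_4(4.4) = (4.4 - 2)/(14 - 2) × (4.4 - 5)/(14 - 5) × (4.4 - 8)/(14 - 8) × (4.4 - 11)/(14 - 11) = -0.017600

P(4.4) = (-8)×L_0(4.4) + (-1)×L_1(4.4) + (-4)×L_2(4.4) + 0×L_3(4.4) + 12×L_4(4.4)
P(4.4) = -0.774400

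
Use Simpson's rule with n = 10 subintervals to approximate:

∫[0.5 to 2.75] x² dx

f(x) = x²
a = 0.5, b = 2.75, n = 10
h = (b - a)/n = 0.225000

Simpson's rule: (h/3)[f(x₀) + 4f(x₁) + 2f(x₂) + ... + f(xₙ)]

x_0 = 0.5000, f(x_0) = 0.250000, coefficient = 1
x_1 = 0.7250, f(x_1) = 0.525625, coefficient = 4
x_2 = 0.9500, f(x_2) = 0.902500, coefficient = 2
x_3 = 1.1750, f(x_3) = 1.380625, coefficient = 4
x_4 = 1.4000, f(x_4) = 1.960000, coefficient = 2
x_5 = 1.6250, f(x_5) = 2.640625, coefficient = 4
x_6 = 1.8500, f(x_6) = 3.422500, coefficient = 2
x_7 = 2.0750, f(x_7) = 4.305625, coefficient = 4
x_8 = 2.3000, f(x_8) = 5.290000, coefficient = 2
x_9 = 2.5250, f(x_9) = 6.375625, coefficient = 4
x_10 = 2.7500, f(x_10) = 7.562500, coefficient = 1

I ≈ (0.225000/3) × 91.875000 = 6.890625
Exact value: 6.890625
Error: 0.000000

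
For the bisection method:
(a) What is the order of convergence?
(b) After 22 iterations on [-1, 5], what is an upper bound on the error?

(a) Bisection has linear (order 1) convergence; the error is halved each step.

(b) Error bound = (b-a)/2^n = (5 - (-1))/2^{22}
    = 6/2^{22}

(a) 1 (linear); (b) error ≤ 1.43e-06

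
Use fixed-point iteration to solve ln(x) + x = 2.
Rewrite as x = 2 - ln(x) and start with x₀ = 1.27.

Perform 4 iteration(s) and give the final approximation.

Equation: ln(x) + x = 2
Fixed-point form: x = 2 - ln(x)
x₀ = 1.27

x_1 = g(1.270000) = 1.760983
x_2 = g(1.760983) = 1.434128
x_3 = g(1.434128) = 1.639443
x_4 = g(1.639443) = 1.505643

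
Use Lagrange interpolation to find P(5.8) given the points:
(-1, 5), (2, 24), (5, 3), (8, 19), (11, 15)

Lagrange interpolation formula:
P(x) = Σ yᵢ × Lᵢ(x)
where Lᵢ(x) = Π_{j≠i} (x - xⱼ)/(xᵢ - xⱼ)

L_0(5.8) = (5.8 - 2)/(-1 - 2) × (5.8 - 5)/(-1 - 5) × (5.8 - 8)/(-1 - 8) × (5.8 - 11)/(-1 - 11) = 0.017890
L_1(5.8) = (5.8 - (-1))/(2 - (-1)) × (5.8 - 5)/(2 - 5) × (5.8 - 8)/(2 - 8) × (5.8 - 11)/(2 - 11) = -0.128053
L_2(5.8) = (5.8 - (-1))/(5 - (-1)) × (5.8 - 2)/(5 - 2) × (5.8 - 8)/(5 - 8) × (5.8 - 11)/(5 - 11) = 0.912375
L_3(5.8) = (5.8 - (-1))/(8 - (-1)) × (5.8 - 2)/(8 - 2) × (5.8 - 5)/(8 - 5) × (5.8 - 11)/(8 - 11) = 0.221182
L_4(5.8) = (5.8 - (-1))/(11 - (-1)) × (5.8 - 2)/(11 - 2) × (5.8 - 5)/(11 - 5) × (5.8 - 8)/(11 - 8) = -0.023394

P(5.8) = 5×L_0(5.8) + 24×L_1(5.8) + 3×L_2(5.8) + 19×L_3(5.8) + 15×L_4(5.8)
P(5.8) = 3.604853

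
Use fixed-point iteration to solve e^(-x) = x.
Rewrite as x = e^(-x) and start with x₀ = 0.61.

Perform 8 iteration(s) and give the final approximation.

Equation: e^(-x) = x
Fixed-point form: x = e^(-x)
x₀ = 0.61

x_1 = g(0.610000) = 0.543351
x_2 = g(0.543351) = 0.580799
x_3 = g(0.580799) = 0.559451
x_4 = g(0.559451) = 0.571523
x_5 = g(0.571523) = 0.564665
x_6 = g(0.564665) = 0.568551
x_7 = g(0.568551) = 0.566346
x_8 = g(0.566346) = 0.567596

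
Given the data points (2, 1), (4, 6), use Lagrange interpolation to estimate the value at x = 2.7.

Lagrange interpolation formula:
P(x) = Σ yᵢ × Lᵢ(x)
where Lᵢ(x) = Π_{j≠i} (x - xⱼ)/(xᵢ - xⱼ)

L_0(2.7) = (2.7 - 4)/(2 - 4) = 0.650000
L_1(2.7) = (2.7 - 2)/(4 - 2) = 0.350000

P(2.7) = 1×L_0(2.7) + 6×L_1(2.7)
P(2.7) = 2.750000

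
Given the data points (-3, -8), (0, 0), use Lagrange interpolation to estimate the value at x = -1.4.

Lagrange interpolation formula:
P(x) = Σ yᵢ × Lᵢ(x)
where Lᵢ(x) = Π_{j≠i} (x - xⱼ)/(xᵢ - xⱼ)

L_0(-1.4) = (-1.4 - 0)/(-3 - 0) = 0.466667
L_1(-1.4) = (-1.4 - (-3))/(0 - (-3)) = 0.533333

P(-1.4) = (-8)×L_0(-1.4) + 0×L_1(-1.4)
P(-1.4) = -3.733333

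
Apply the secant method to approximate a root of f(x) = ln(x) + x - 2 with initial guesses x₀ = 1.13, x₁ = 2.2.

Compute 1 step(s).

f(x) = ln(x) + x - 2
x₀ = 1.13, x₁ = 2.2

Secant formula: x_{n+1} = x_n - f(x_n)(x_n - x_{n-1})/(f(x_n) - f(x_{n-1}))

Iteration 1:
  f(1.130000) = -0.747782
  f(2.200000) = 0.988457
  x_2 = 2.200000 - 0.988457×(2.200000 - 1.130000)/(0.988457 - (-0.747782))
       = 1.590839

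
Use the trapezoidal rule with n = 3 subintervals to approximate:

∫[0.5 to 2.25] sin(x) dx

f(x) = sin(x)
a = 0.5, b = 2.25, n = 3
h = (b - a)/n = 0.583333

Trapezoidal rule: (h/2)[f(x₀) + 2f(x₁) + 2f(x₂) + ... + f(xₙ)]

x_0 = 0.5000, f(x_0) = 0.479426, coefficient = 1
x_1 = 1.0833, f(x_1) = 0.883524, coefficient = 2
x_2 = 1.6667, f(x_2) = 0.995408, coefficient = 2
x_3 = 2.2500, f(x_3) = 0.778073, coefficient = 1

I ≈ (0.583333/2) × 5.015363 = 1.462814
Exact value: 1.505756
Error: 0.042942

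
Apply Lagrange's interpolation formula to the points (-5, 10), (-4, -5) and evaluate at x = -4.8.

Lagrange interpolation formula:
P(x) = Σ yᵢ × Lᵢ(x)
where Lᵢ(x) = Π_{j≠i} (x - xⱼ)/(xᵢ - xⱼ)

L_0(-4.8) = (-4.8 - (-4))/(-5 - (-4)) = 0.800000
L_1(-4.8) = (-4.8 - (-5))/(-4 - (-5)) = 0.200000

P(-4.8) = 10×L_0(-4.8) + (-5)×L_1(-4.8)
P(-4.8) = 7.000000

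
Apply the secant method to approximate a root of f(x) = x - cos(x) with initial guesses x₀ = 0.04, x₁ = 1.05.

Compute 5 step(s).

f(x) = x - cos(x)
x₀ = 0.04, x₁ = 1.05

Secant formula: x_{n+1} = x_n - f(x_n)(x_n - x_{n-1})/(f(x_n) - f(x_{n-1}))

Iteration 1:
  f(0.040000) = -0.959200
  f(1.050000) = 0.552429
  x_2 = 1.050000 - 0.552429×(1.050000 - 0.040000)/(0.552429 - (-0.959200))
       = 0.680893
Iteration 2:
  f(1.050000) = 0.552429
  f(0.680893) = -0.096118
  x_3 = 0.680893 - (-0.096118)×(0.680893 - 1.050000)/(-0.096118 - 0.552429)
       = 0.735596
Iteration 3:
  f(0.680893) = -0.096118
  f(0.735596) = -0.005834
  x_4 = 0.735596 - (-0.005834)×(0.735596 - 0.680893)/(-0.005834 - (-0.096118))
       = 0.739131
Iteration 4:
  f(0.735596) = -0.005834
  f(0.739131) = 0.000077
  x_5 = 0.739131 - 0.000077×(0.739131 - 0.735596)/(0.000077 - (-0.005834))
       = 0.739085
Iteration 5:
  f(0.739131) = 0.000077
  f(0.739085) = 0.000000
  x_6 = 0.739085 - 0.000000×(0.739085 - 0.739131)/(0.000000 - 0.000077)
       = 0.739085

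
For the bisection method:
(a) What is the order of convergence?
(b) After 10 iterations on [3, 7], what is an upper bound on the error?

(a) Bisection has linear (order 1) convergence; the error is halved each step.

(b) Error bound = (b-a)/2^n = (7 - 3)/2^{10}
    = 4/2^{10}

(a) 1 (linear); (b) error ≤ 3.91e-03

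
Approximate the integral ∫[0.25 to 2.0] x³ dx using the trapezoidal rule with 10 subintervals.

f(x) = x³
a = 0.25, b = 2.0, n = 10
h = (b - a)/n = 0.175000

Trapezoidal rule: (h/2)[f(x₀) + 2f(x₁) + 2f(x₂) + ... + f(xₙ)]

x_0 = 0.2500, f(x_0) = 0.015625, coefficient = 1
x_1 = 0.4250, f(x_1) = 0.076766, coefficient = 2
x_2 = 0.6000, f(x_2) = 0.216000, coefficient = 2
x_3 = 0.7750, f(x_3) = 0.465484, coefficient = 2
x_4 = 0.9500, f(x_4) = 0.857375, coefficient = 2
x_5 = 1.1250, f(x_5) = 1.423828, coefficient = 2
x_6 = 1.3000, f(x_6) = 2.197000, coefficient = 2
x_7 = 1.4750, f(x_7) = 3.209047, coefficient = 2
x_8 = 1.6500, f(x_8) = 4.492125, coefficient = 2
x_9 = 1.8250, f(x_9) = 6.078391, coefficient = 2
x_10 = 2.0000, f(x_10) = 8.000000, coefficient = 1

I ≈ (0.175000/2) × 46.047656 = 4.029170
Exact value: 3.999023
Error: 0.030146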